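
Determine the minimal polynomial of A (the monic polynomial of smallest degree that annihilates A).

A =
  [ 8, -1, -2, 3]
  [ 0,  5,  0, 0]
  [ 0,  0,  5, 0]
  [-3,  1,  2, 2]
x^2 - 10*x + 25

The characteristic polynomial is χ_A(x) = (x - 5)^4, so the eigenvalues are known. The minimal polynomial is
  m_A(x) = Π_λ (x − λ)^{k_λ}
where k_λ is the size of the *largest* Jordan block for λ (equivalently, the smallest k with (A − λI)^k v = 0 for every generalised eigenvector v of λ).

  λ = 5: largest Jordan block has size 2, contributing (x − 5)^2

So m_A(x) = (x - 5)^2 = x^2 - 10*x + 25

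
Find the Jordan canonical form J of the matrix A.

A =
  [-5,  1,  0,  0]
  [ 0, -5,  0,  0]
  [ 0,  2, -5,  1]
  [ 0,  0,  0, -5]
J_2(-5) ⊕ J_2(-5)

The characteristic polynomial is
  det(x·I − A) = x^4 + 20*x^3 + 150*x^2 + 500*x + 625 = (x + 5)^4

Eigenvalues and multiplicities (the geometric multiplicity of λ is n − rank(A − λI), which equals the number of Jordan blocks for λ):
  λ = -5: algebraic multiplicity = 4, geometric multiplicity = 2

Determining the block sizes for each eigenvalue:
  λ = -5: with am = 4 and gm = 2, the partition is not yet determined (e.g. several partitions of 4 into 2 parts exist). Let N = A − (-5)·I. Computing rank(N^1) = 2, rank(N^2) = 0; the number of blocks of size ≥ j is rank(N^{j−1}) − rank(N^j), giving [2, 2]. So we have 2 block(s) of size 2 → block sizes [2, 2]

Assembling the blocks gives a Jordan form
J =
  [-5,  1,  0,  0]
  [ 0, -5,  0,  0]
  [ 0,  0, -5,  1]
  [ 0,  0,  0, -5]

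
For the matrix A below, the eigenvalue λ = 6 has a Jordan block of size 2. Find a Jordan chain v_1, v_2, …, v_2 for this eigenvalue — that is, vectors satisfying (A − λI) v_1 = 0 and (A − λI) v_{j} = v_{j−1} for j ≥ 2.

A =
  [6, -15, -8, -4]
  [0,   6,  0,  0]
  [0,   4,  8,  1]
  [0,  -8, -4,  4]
A Jordan chain for λ = 6 of length 2:
v_1 = (-15, 0, 4, -8)ᵀ
v_2 = (0, 1, 0, 0)ᵀ

Let N = A − (6)·I. We want v_2 with N^2 v_2 = 0 but N^1 v_2 ≠ 0; then v_{j-1} := N · v_j for j = 2, …, 2.

Pick v_2 = (0, 1, 0, 0)ᵀ.
Then v_1 = N · v_2 = (-15, 0, 4, -8)ᵀ.

Sanity check: (A − (6)·I) v_1 = (0, 0, 0, 0)ᵀ = 0. ✓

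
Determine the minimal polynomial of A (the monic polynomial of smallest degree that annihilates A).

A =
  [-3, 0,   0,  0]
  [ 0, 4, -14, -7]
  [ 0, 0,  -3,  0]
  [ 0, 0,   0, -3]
x^2 - x - 12

The characteristic polynomial is χ_A(x) = (x - 4)*(x + 3)^3, so the eigenvalues are known. The minimal polynomial is
  m_A(x) = Π_λ (x − λ)^{k_λ}
where k_λ is the size of the *largest* Jordan block for λ (equivalently, the smallest k with (A − λI)^k v = 0 for every generalised eigenvector v of λ).

  λ = -3: largest Jordan block has size 1, contributing (x + 3)
  λ = 4: largest Jordan block has size 1, contributing (x − 4)

So m_A(x) = (x - 4)*(x + 3) = x^2 - x - 12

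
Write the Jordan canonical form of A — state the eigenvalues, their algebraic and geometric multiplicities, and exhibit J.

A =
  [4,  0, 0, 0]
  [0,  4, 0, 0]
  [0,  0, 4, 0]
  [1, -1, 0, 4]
J_2(4) ⊕ J_1(4) ⊕ J_1(4)

The characteristic polynomial is
  det(x·I − A) = x^4 - 16*x^3 + 96*x^2 - 256*x + 256 = (x - 4)^4

Eigenvalues and multiplicities (the geometric multiplicity of λ is n − rank(A − λI), which equals the number of Jordan blocks for λ):
  λ = 4: algebraic multiplicity = 4, geometric multiplicity = 3

Determining the block sizes for each eigenvalue:
  λ = 4: 3 blocks summing to 4 forces exactly one block of size 2 and the rest size 1 → block sizes [2, 1, 1]

Assembling the blocks gives a Jordan form
J =
  [4, 1, 0, 0]
  [0, 4, 0, 0]
  [0, 0, 4, 0]
  [0, 0, 0, 4]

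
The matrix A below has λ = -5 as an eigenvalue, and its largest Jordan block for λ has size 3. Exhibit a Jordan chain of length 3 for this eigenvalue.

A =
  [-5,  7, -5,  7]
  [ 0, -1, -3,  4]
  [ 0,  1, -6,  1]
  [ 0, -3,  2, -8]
A Jordan chain for λ = -5 of length 3:
v_1 = (2, 1, 0, -1)ᵀ
v_2 = (7, 4, 1, -3)ᵀ
v_3 = (0, 1, 0, 0)ᵀ

Let N = A − (-5)·I. We want v_3 with N^3 v_3 = 0 but N^2 v_3 ≠ 0; then v_{j-1} := N · v_j for j = 3, …, 2.

Pick v_3 = (0, 1, 0, 0)ᵀ.
Then v_2 = N · v_3 = (7, 4, 1, -3)ᵀ.
Then v_1 = N · v_2 = (2, 1, 0, -1)ᵀ.

Sanity check: (A − (-5)·I) v_1 = (0, 0, 0, 0)ᵀ = 0. ✓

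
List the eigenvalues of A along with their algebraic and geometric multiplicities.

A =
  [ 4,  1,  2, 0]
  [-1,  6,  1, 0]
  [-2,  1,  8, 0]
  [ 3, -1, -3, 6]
λ = 6: alg = 4, geom = 2

Step 1 — factor the characteristic polynomial to read off the algebraic multiplicities:
  χ_A(x) = (x - 6)^4

Step 2 — compute geometric multiplicities via the rank-nullity identity g(λ) = n − rank(A − λI):
  rank(A − (6)·I) = 2, so dim ker(A − (6)·I) = n − 2 = 2

Summary:
  λ = 6: algebraic multiplicity = 4, geometric multiplicity = 2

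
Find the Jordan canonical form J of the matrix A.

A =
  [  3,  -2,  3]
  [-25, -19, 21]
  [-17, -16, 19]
J_1(-5) ⊕ J_2(4)

The characteristic polynomial is
  det(x·I − A) = x^3 - 3*x^2 - 24*x + 80 = (x - 4)^2*(x + 5)

Eigenvalues and multiplicities (the geometric multiplicity of λ is n − rank(A − λI), which equals the number of Jordan blocks for λ):
  λ = -5: algebraic multiplicity = 1, geometric multiplicity = 1
  λ = 4: algebraic multiplicity = 2, geometric multiplicity = 1

Determining the block sizes for each eigenvalue:
  λ = -5: one block (gm = 1), so the single block has size am = 1 → block sizes [1]
  λ = 4: one block (gm = 1), so the single block has size am = 2 → block sizes [2]

Assembling the blocks gives a Jordan form
J =
  [-5, 0, 0]
  [ 0, 4, 1]
  [ 0, 0, 4]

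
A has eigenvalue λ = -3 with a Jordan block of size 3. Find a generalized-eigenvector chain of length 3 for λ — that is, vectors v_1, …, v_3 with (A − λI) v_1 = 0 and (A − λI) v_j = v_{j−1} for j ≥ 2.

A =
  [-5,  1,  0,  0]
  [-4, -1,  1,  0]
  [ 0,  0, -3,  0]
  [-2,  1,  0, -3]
A Jordan chain for λ = -3 of length 3:
v_1 = (1, 2, 0, 1)ᵀ
v_2 = (0, 1, 0, 0)ᵀ
v_3 = (0, 0, 1, 0)ᵀ

Let N = A − (-3)·I. We want v_3 with N^3 v_3 = 0 but N^2 v_3 ≠ 0; then v_{j-1} := N · v_j for j = 3, …, 2.

Pick v_3 = (0, 0, 1, 0)ᵀ.
Then v_2 = N · v_3 = (0, 1, 0, 0)ᵀ.
Then v_1 = N · v_2 = (1, 2, 0, 1)ᵀ.

Sanity check: (A − (-3)·I) v_1 = (0, 0, 0, 0)ᵀ = 0. ✓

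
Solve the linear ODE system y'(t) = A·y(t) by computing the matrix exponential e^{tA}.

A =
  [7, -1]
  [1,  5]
e^{tA} =
  [t*exp(6*t) + exp(6*t), -t*exp(6*t)]
  [t*exp(6*t), -t*exp(6*t) + exp(6*t)]

Strategy: write A = P · J · P⁻¹ where J is a Jordan canonical form, so e^{tA} = P · e^{tJ} · P⁻¹, and e^{tJ} can be computed block-by-block.

A has Jordan form
J =
  [6, 1]
  [0, 6]
(up to reordering of blocks).

Per-block formulas:
  For a 2×2 Jordan block J_2(6): exp(t · J_2(6)) = e^(6t)·(I + t·N), where N is the 2×2 nilpotent shift.

After assembling e^{tJ} and conjugating by P, we get:

e^{tA} =
  [t*exp(6*t) + exp(6*t), -t*exp(6*t)]
  [t*exp(6*t), -t*exp(6*t) + exp(6*t)]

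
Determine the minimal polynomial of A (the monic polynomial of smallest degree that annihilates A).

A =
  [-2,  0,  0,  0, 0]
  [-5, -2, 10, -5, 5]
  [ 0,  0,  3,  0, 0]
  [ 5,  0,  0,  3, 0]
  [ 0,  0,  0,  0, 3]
x^2 - x - 6

The characteristic polynomial is χ_A(x) = (x - 3)^3*(x + 2)^2, so the eigenvalues are known. The minimal polynomial is
  m_A(x) = Π_λ (x − λ)^{k_λ}
where k_λ is the size of the *largest* Jordan block for λ (equivalently, the smallest k with (A − λI)^k v = 0 for every generalised eigenvector v of λ).

  λ = -2: largest Jordan block has size 1, contributing (x + 2)
  λ = 3: largest Jordan block has size 1, contributing (x − 3)

So m_A(x) = (x - 3)*(x + 2) = x^2 - x - 6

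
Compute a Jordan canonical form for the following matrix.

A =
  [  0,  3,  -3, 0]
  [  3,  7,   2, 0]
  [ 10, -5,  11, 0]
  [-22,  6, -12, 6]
J_3(6) ⊕ J_1(6)

The characteristic polynomial is
  det(x·I − A) = x^4 - 24*x^3 + 216*x^2 - 864*x + 1296 = (x - 6)^4

Eigenvalues and multiplicities (the geometric multiplicity of λ is n − rank(A − λI), which equals the number of Jordan blocks for λ):
  λ = 6: algebraic multiplicity = 4, geometric multiplicity = 2

Determining the block sizes for each eigenvalue:
  λ = 6: with am = 4 and gm = 2, the partition is not yet determined (e.g. several partitions of 4 into 2 parts exist). Let N = A − (6)·I. Computing rank(N^1) = 2, rank(N^2) = 1, rank(N^3) = 0; the number of blocks of size ≥ j is rank(N^{j−1}) − rank(N^j), giving [2, 1, 1]. So we have 1 block(s) of size 3, 1 block(s) of size 1 → block sizes [3, 1]

Assembling the blocks gives a Jordan form
J =
  [6, 1, 0, 0]
  [0, 6, 1, 0]
  [0, 0, 6, 0]
  [0, 0, 0, 6]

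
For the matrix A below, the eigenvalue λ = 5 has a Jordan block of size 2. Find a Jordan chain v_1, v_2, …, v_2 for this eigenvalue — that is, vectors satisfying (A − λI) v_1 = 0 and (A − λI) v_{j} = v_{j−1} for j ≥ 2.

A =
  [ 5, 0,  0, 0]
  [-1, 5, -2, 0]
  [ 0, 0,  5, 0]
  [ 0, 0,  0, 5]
A Jordan chain for λ = 5 of length 2:
v_1 = (0, -1, 0, 0)ᵀ
v_2 = (1, 0, 0, 0)ᵀ

Let N = A − (5)·I. We want v_2 with N^2 v_2 = 0 but N^1 v_2 ≠ 0; then v_{j-1} := N · v_j for j = 2, …, 2.

Pick v_2 = (1, 0, 0, 0)ᵀ.
Then v_1 = N · v_2 = (0, -1, 0, 0)ᵀ.

Sanity check: (A − (5)·I) v_1 = (0, 0, 0, 0)ᵀ = 0. ✓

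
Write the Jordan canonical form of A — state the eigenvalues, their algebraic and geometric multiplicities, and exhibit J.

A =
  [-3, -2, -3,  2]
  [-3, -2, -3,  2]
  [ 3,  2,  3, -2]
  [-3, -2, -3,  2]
J_2(0) ⊕ J_1(0) ⊕ J_1(0)

The characteristic polynomial is
  det(x·I − A) = x^4

Eigenvalues and multiplicities (the geometric multiplicity of λ is n − rank(A − λI), which equals the number of Jordan blocks for λ):
  λ = 0: algebraic multiplicity = 4, geometric multiplicity = 3

Determining the block sizes for each eigenvalue:
  λ = 0: 3 blocks summing to 4 forces exactly one block of size 2 and the rest size 1 → block sizes [2, 1, 1]

Assembling the blocks gives a Jordan form
J =
  [0, 1, 0, 0]
  [0, 0, 0, 0]
  [0, 0, 0, 0]
  [0, 0, 0, 0]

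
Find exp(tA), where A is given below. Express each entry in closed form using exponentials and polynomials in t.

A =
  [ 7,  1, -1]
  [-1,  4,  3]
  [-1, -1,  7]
e^{tA} =
  [t^2*exp(6*t)/2 + t*exp(6*t) + exp(6*t), t*exp(6*t), t^2*exp(6*t)/2 - t*exp(6*t)]
  [-t^2*exp(6*t) - t*exp(6*t), -2*t*exp(6*t) + exp(6*t), -t^2*exp(6*t) + 3*t*exp(6*t)]
  [-t^2*exp(6*t)/2 - t*exp(6*t), -t*exp(6*t), -t^2*exp(6*t)/2 + t*exp(6*t) + exp(6*t)]

Strategy: write A = P · J · P⁻¹ where J is a Jordan canonical form, so e^{tA} = P · e^{tJ} · P⁻¹, and e^{tJ} can be computed block-by-block.

A has Jordan form
J =
  [6, 1, 0]
  [0, 6, 1]
  [0, 0, 6]
(up to reordering of blocks).

Per-block formulas:
  For a 3×3 Jordan block J_3(6): exp(t · J_3(6)) = e^(6t)·(I + t·N + (t^2/2)·N^2), where N is the 3×3 nilpotent shift.

After assembling e^{tJ} and conjugating by P, we get:

e^{tA} =
  [t^2*exp(6*t)/2 + t*exp(6*t) + exp(6*t), t*exp(6*t), t^2*exp(6*t)/2 - t*exp(6*t)]
  [-t^2*exp(6*t) - t*exp(6*t), -2*t*exp(6*t) + exp(6*t), -t^2*exp(6*t) + 3*t*exp(6*t)]
  [-t^2*exp(6*t)/2 - t*exp(6*t), -t*exp(6*t), -t^2*exp(6*t)/2 + t*exp(6*t) + exp(6*t)]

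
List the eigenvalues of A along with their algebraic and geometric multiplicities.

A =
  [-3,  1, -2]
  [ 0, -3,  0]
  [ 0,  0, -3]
λ = -3: alg = 3, geom = 2

Step 1 — factor the characteristic polynomial to read off the algebraic multiplicities:
  χ_A(x) = (x + 3)^3

Step 2 — compute geometric multiplicities via the rank-nullity identity g(λ) = n − rank(A − λI):
  rank(A − (-3)·I) = 1, so dim ker(A − (-3)·I) = n − 1 = 2

Summary:
  λ = -3: algebraic multiplicity = 3, geometric multiplicity = 2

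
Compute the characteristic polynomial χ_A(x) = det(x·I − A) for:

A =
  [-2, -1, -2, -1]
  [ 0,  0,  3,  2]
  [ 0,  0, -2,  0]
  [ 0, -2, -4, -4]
x^4 + 8*x^3 + 24*x^2 + 32*x + 16

Expanding det(x·I − A) (e.g. by cofactor expansion or by noting that A is similar to its Jordan form J, which has the same characteristic polynomial as A) gives
  χ_A(x) = x^4 + 8*x^3 + 24*x^2 + 32*x + 16
which factors as (x + 2)^4. The eigenvalues (with algebraic multiplicities) are λ = -2 with multiplicity 4.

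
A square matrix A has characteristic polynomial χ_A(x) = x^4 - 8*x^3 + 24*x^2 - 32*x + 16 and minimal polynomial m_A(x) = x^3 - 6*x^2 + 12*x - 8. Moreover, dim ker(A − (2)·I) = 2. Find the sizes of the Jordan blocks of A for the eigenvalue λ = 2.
Block sizes for λ = 2: [3, 1]

Step 1 — from the characteristic polynomial, algebraic multiplicity of λ = 2 is 4. From dim ker(A − (2)·I) = 2, there are exactly 2 Jordan blocks for λ = 2.
Step 2 — from the minimal polynomial, the factor (x − 2)^3 tells us the largest block for λ = 2 has size 3.
Step 3 — with total size 4, 2 blocks, and largest block 3, the block sizes (in nonincreasing order) are [3, 1].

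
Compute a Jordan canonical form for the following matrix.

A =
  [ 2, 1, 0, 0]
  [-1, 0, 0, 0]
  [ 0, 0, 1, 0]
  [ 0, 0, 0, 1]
J_2(1) ⊕ J_1(1) ⊕ J_1(1)

The characteristic polynomial is
  det(x·I − A) = x^4 - 4*x^3 + 6*x^2 - 4*x + 1 = (x - 1)^4

Eigenvalues and multiplicities (the geometric multiplicity of λ is n − rank(A − λI), which equals the number of Jordan blocks for λ):
  λ = 1: algebraic multiplicity = 4, geometric multiplicity = 3

Determining the block sizes for each eigenvalue:
  λ = 1: 3 blocks summing to 4 forces exactly one block of size 2 and the rest size 1 → block sizes [2, 1, 1]

Assembling the blocks gives a Jordan form
J =
  [1, 1, 0, 0]
  [0, 1, 0, 0]
  [0, 0, 1, 0]
  [0, 0, 0, 1]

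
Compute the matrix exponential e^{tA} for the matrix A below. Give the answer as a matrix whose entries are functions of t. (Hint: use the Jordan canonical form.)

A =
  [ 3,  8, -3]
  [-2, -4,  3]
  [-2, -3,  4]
e^{tA} =
  [-3*t^2*exp(t) + 2*t*exp(t) + exp(t), -15*t^2*exp(t)/2 + 8*t*exp(t), 9*t^2*exp(t)/2 - 3*t*exp(t)]
  [-2*t*exp(t), -5*t*exp(t) + exp(t), 3*t*exp(t)]
  [-2*t^2*exp(t) - 2*t*exp(t), -5*t^2*exp(t) - 3*t*exp(t), 3*t^2*exp(t) + 3*t*exp(t) + exp(t)]

Strategy: write A = P · J · P⁻¹ where J is a Jordan canonical form, so e^{tA} = P · e^{tJ} · P⁻¹, and e^{tJ} can be computed block-by-block.

A has Jordan form
J =
  [1, 1, 0]
  [0, 1, 1]
  [0, 0, 1]
(up to reordering of blocks).

Per-block formulas:
  For a 3×3 Jordan block J_3(1): exp(t · J_3(1)) = e^(1t)·(I + t·N + (t^2/2)·N^2), where N is the 3×3 nilpotent shift.

After assembling e^{tJ} and conjugating by P, we get:

e^{tA} =
  [-3*t^2*exp(t) + 2*t*exp(t) + exp(t), -15*t^2*exp(t)/2 + 8*t*exp(t), 9*t^2*exp(t)/2 - 3*t*exp(t)]
  [-2*t*exp(t), -5*t*exp(t) + exp(t), 3*t*exp(t)]
  [-2*t^2*exp(t) - 2*t*exp(t), -5*t^2*exp(t) - 3*t*exp(t), 3*t^2*exp(t) + 3*t*exp(t) + exp(t)]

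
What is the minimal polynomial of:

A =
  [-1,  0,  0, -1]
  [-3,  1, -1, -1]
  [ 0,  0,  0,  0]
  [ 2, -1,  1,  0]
x^3

The characteristic polynomial is χ_A(x) = x^4, so the eigenvalues are known. The minimal polynomial is
  m_A(x) = Π_λ (x − λ)^{k_λ}
where k_λ is the size of the *largest* Jordan block for λ (equivalently, the smallest k with (A − λI)^k v = 0 for every generalised eigenvector v of λ).

  λ = 0: largest Jordan block has size 3, contributing (x − 0)^3

So m_A(x) = x^3 = x^3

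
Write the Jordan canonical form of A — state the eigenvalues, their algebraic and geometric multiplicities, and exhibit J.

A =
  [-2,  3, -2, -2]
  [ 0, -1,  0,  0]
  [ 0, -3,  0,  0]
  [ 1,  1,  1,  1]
J_2(-1) ⊕ J_1(0) ⊕ J_1(0)

The characteristic polynomial is
  det(x·I − A) = x^4 + 2*x^3 + x^2 = x^2*(x + 1)^2

Eigenvalues and multiplicities (the geometric multiplicity of λ is n − rank(A − λI), which equals the number of Jordan blocks for λ):
  λ = -1: algebraic multiplicity = 2, geometric multiplicity = 1
  λ = 0: algebraic multiplicity = 2, geometric multiplicity = 2

Determining the block sizes for each eigenvalue:
  λ = -1: one block (gm = 1), so the single block has size am = 2 → block sizes [2]
  λ = 0: gm = am = 2, so every block has size 1 → block sizes [1, 1]

Assembling the blocks gives a Jordan form
J =
  [-1,  1, 0, 0]
  [ 0, -1, 0, 0]
  [ 0,  0, 0, 0]
  [ 0,  0, 0, 0]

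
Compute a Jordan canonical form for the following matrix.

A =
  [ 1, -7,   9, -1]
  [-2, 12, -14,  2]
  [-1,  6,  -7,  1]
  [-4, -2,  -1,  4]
J_2(0) ⊕ J_2(5)

The characteristic polynomial is
  det(x·I − A) = x^4 - 10*x^3 + 25*x^2 = x^2*(x - 5)^2

Eigenvalues and multiplicities (the geometric multiplicity of λ is n − rank(A − λI), which equals the number of Jordan blocks for λ):
  λ = 0: algebraic multiplicity = 2, geometric multiplicity = 1
  λ = 5: algebraic multiplicity = 2, geometric multiplicity = 1

Determining the block sizes for each eigenvalue:
  λ = 0: one block (gm = 1), so the single block has size am = 2 → block sizes [2]
  λ = 5: one block (gm = 1), so the single block has size am = 2 → block sizes [2]

Assembling the blocks gives a Jordan form
J =
  [0, 1, 0, 0]
  [0, 0, 0, 0]
  [0, 0, 5, 1]
  [0, 0, 0, 5]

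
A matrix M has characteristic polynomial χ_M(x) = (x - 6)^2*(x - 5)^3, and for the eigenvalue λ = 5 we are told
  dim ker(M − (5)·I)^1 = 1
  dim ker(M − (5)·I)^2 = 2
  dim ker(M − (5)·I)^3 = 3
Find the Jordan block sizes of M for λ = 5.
Block sizes for λ = 5: [3]

From the dimensions of kernels of powers, the number of Jordan blocks of size at least j is d_j − d_{j−1} where d_j = dim ker(N^j) (with d_0 = 0). Computing the differences gives [1, 1, 1].
The number of blocks of size exactly k is (#blocks of size ≥ k) − (#blocks of size ≥ k + 1), so the partition is: 1 block(s) of size 3.
In nonincreasing order the block sizes are [3].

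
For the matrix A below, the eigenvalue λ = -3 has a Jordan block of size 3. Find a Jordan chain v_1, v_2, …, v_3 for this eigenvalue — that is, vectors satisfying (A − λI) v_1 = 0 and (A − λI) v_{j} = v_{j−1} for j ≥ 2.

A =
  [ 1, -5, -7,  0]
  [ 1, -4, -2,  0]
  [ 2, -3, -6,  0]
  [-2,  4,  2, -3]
A Jordan chain for λ = -3 of length 3:
v_1 = (-3, -1, -1, 0)ᵀ
v_2 = (4, 1, 2, -2)ᵀ
v_3 = (1, 0, 0, 0)ᵀ

Let N = A − (-3)·I. We want v_3 with N^3 v_3 = 0 but N^2 v_3 ≠ 0; then v_{j-1} := N · v_j for j = 3, …, 2.

Pick v_3 = (1, 0, 0, 0)ᵀ.
Then v_2 = N · v_3 = (4, 1, 2, -2)ᵀ.
Then v_1 = N · v_2 = (-3, -1, -1, 0)ᵀ.

Sanity check: (A − (-3)·I) v_1 = (0, 0, 0, 0)ᵀ = 0. ✓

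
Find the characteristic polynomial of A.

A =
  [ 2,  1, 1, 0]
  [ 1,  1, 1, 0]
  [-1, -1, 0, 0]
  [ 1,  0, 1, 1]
x^4 - 4*x^3 + 6*x^2 - 4*x + 1

Expanding det(x·I − A) (e.g. by cofactor expansion or by noting that A is similar to its Jordan form J, which has the same characteristic polynomial as A) gives
  χ_A(x) = x^4 - 4*x^3 + 6*x^2 - 4*x + 1
which factors as (x - 1)^4. The eigenvalues (with algebraic multiplicities) are λ = 1 with multiplicity 4.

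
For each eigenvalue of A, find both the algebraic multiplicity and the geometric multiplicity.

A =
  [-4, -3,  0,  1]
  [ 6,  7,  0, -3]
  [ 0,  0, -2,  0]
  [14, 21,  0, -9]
λ = -2: alg = 4, geom = 3

Step 1 — factor the characteristic polynomial to read off the algebraic multiplicities:
  χ_A(x) = (x + 2)^4

Step 2 — compute geometric multiplicities via the rank-nullity identity g(λ) = n − rank(A − λI):
  rank(A − (-2)·I) = 1, so dim ker(A − (-2)·I) = n − 1 = 3

Summary:
  λ = -2: algebraic multiplicity = 4, geometric multiplicity = 3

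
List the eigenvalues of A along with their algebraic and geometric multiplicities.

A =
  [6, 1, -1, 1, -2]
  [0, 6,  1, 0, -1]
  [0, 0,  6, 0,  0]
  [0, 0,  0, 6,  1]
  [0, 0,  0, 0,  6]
λ = 6: alg = 5, geom = 2

Step 1 — factor the characteristic polynomial to read off the algebraic multiplicities:
  χ_A(x) = (x - 6)^5

Step 2 — compute geometric multiplicities via the rank-nullity identity g(λ) = n − rank(A − λI):
  rank(A − (6)·I) = 3, so dim ker(A − (6)·I) = n − 3 = 2

Summary:
  λ = 6: algebraic multiplicity = 5, geometric multiplicity = 2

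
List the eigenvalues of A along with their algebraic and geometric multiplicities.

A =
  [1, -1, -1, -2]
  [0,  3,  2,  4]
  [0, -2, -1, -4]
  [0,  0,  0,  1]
λ = 1: alg = 4, geom = 3

Step 1 — factor the characteristic polynomial to read off the algebraic multiplicities:
  χ_A(x) = (x - 1)^4

Step 2 — compute geometric multiplicities via the rank-nullity identity g(λ) = n − rank(A − λI):
  rank(A − (1)·I) = 1, so dim ker(A − (1)·I) = n − 1 = 3

Summary:
  λ = 1: algebraic multiplicity = 4, geometric multiplicity = 3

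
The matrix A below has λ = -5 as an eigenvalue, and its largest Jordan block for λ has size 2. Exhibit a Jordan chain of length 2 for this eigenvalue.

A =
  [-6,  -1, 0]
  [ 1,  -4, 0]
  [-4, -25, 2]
A Jordan chain for λ = -5 of length 2:
v_1 = (-3, 3, 9)ᵀ
v_2 = (4, -1, 0)ᵀ

Let N = A − (-5)·I. We want v_2 with N^2 v_2 = 0 but N^1 v_2 ≠ 0; then v_{j-1} := N · v_j for j = 2, …, 2.

Pick v_2 = (4, -1, 0)ᵀ.
Then v_1 = N · v_2 = (-3, 3, 9)ᵀ.

Sanity check: (A − (-5)·I) v_1 = (0, 0, 0)ᵀ = 0. ✓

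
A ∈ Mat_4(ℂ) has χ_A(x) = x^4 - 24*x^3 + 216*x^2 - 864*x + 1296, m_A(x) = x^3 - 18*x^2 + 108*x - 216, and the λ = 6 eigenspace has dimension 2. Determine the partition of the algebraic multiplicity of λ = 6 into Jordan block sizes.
Block sizes for λ = 6: [3, 1]

Step 1 — from the characteristic polynomial, algebraic multiplicity of λ = 6 is 4. From dim ker(A − (6)·I) = 2, there are exactly 2 Jordan blocks for λ = 6.
Step 2 — from the minimal polynomial, the factor (x − 6)^3 tells us the largest block for λ = 6 has size 3.
Step 3 — with total size 4, 2 blocks, and largest block 3, the block sizes (in nonincreasing order) are [3, 1].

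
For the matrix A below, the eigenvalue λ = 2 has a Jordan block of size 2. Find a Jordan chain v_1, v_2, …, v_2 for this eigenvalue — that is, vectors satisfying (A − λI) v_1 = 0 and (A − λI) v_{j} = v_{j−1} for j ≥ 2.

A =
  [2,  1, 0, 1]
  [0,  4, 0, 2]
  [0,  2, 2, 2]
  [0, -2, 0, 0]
A Jordan chain for λ = 2 of length 2:
v_1 = (1, 2, 2, -2)ᵀ
v_2 = (0, 1, 0, 0)ᵀ

Let N = A − (2)·I. We want v_2 with N^2 v_2 = 0 but N^1 v_2 ≠ 0; then v_{j-1} := N · v_j for j = 2, …, 2.

Pick v_2 = (0, 1, 0, 0)ᵀ.
Then v_1 = N · v_2 = (1, 2, 2, -2)ᵀ.

Sanity check: (A − (2)·I) v_1 = (0, 0, 0, 0)ᵀ = 0. ✓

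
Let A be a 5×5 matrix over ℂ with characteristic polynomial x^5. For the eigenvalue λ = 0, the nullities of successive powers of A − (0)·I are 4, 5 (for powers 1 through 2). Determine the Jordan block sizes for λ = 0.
Block sizes for λ = 0: [2, 1, 1, 1]

From the dimensions of kernels of powers, the number of Jordan blocks of size at least j is d_j − d_{j−1} where d_j = dim ker(N^j) (with d_0 = 0). Computing the differences gives [4, 1].
The number of blocks of size exactly k is (#blocks of size ≥ k) − (#blocks of size ≥ k + 1), so the partition is: 3 block(s) of size 1, 1 block(s) of size 2.
In nonincreasing order the block sizes are [2, 1, 1, 1].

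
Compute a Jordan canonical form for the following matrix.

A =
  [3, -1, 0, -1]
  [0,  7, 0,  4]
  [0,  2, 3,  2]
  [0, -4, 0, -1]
J_2(3) ⊕ J_1(3) ⊕ J_1(3)

The characteristic polynomial is
  det(x·I − A) = x^4 - 12*x^3 + 54*x^2 - 108*x + 81 = (x - 3)^4

Eigenvalues and multiplicities (the geometric multiplicity of λ is n − rank(A − λI), which equals the number of Jordan blocks for λ):
  λ = 3: algebraic multiplicity = 4, geometric multiplicity = 3

Determining the block sizes for each eigenvalue:
  λ = 3: 3 blocks summing to 4 forces exactly one block of size 2 and the rest size 1 → block sizes [2, 1, 1]

Assembling the blocks gives a Jordan form
J =
  [3, 1, 0, 0]
  [0, 3, 0, 0]
  [0, 0, 3, 0]
  [0, 0, 0, 3]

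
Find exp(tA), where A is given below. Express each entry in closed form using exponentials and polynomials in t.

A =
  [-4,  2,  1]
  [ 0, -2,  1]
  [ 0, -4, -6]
e^{tA} =
  [exp(-4*t), 2*t*exp(-4*t), t*exp(-4*t)]
  [0, 2*t*exp(-4*t) + exp(-4*t), t*exp(-4*t)]
  [0, -4*t*exp(-4*t), -2*t*exp(-4*t) + exp(-4*t)]

Strategy: write A = P · J · P⁻¹ where J is a Jordan canonical form, so e^{tA} = P · e^{tJ} · P⁻¹, and e^{tJ} can be computed block-by-block.

A has Jordan form
J =
  [-4,  1,  0]
  [ 0, -4,  0]
  [ 0,  0, -4]
(up to reordering of blocks).

Per-block formulas:
  For a 1×1 block at λ = -4: exp(t · [-4]) = [e^(-4t)].
  For a 2×2 Jordan block J_2(-4): exp(t · J_2(-4)) = e^(-4t)·(I + t·N), where N is the 2×2 nilpotent shift.

After assembling e^{tJ} and conjugating by P, we get:

e^{tA} =
  [exp(-4*t), 2*t*exp(-4*t), t*exp(-4*t)]
  [0, 2*t*exp(-4*t) + exp(-4*t), t*exp(-4*t)]
  [0, -4*t*exp(-4*t), -2*t*exp(-4*t) + exp(-4*t)]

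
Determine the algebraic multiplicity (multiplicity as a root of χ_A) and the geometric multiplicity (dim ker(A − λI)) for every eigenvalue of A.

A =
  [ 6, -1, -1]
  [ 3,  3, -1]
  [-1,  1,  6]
λ = 5: alg = 3, geom = 1

Step 1 — factor the characteristic polynomial to read off the algebraic multiplicities:
  χ_A(x) = (x - 5)^3

Step 2 — compute geometric multiplicities via the rank-nullity identity g(λ) = n − rank(A − λI):
  rank(A − (5)·I) = 2, so dim ker(A − (5)·I) = n − 2 = 1

Summary:
  λ = 5: algebraic multiplicity = 3, geometric multiplicity = 1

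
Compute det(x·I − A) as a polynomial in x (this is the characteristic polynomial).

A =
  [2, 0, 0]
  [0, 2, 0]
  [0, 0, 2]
x^3 - 6*x^2 + 12*x - 8

Expanding det(x·I − A) (e.g. by cofactor expansion or by noting that A is similar to its Jordan form J, which has the same characteristic polynomial as A) gives
  χ_A(x) = x^3 - 6*x^2 + 12*x - 8
which factors as (x - 2)^3. The eigenvalues (with algebraic multiplicities) are λ = 2 with multiplicity 3.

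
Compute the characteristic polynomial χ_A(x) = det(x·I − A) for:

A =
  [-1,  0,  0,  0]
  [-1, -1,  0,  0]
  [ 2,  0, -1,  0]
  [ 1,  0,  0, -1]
x^4 + 4*x^3 + 6*x^2 + 4*x + 1

Expanding det(x·I − A) (e.g. by cofactor expansion or by noting that A is similar to its Jordan form J, which has the same characteristic polynomial as A) gives
  χ_A(x) = x^4 + 4*x^3 + 6*x^2 + 4*x + 1
which factors as (x + 1)^4. The eigenvalues (with algebraic multiplicities) are λ = -1 with multiplicity 4.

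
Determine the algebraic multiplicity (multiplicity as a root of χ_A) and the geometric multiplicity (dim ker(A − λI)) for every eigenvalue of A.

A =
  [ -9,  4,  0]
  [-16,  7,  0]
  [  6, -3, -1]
λ = -1: alg = 3, geom = 2

Step 1 — factor the characteristic polynomial to read off the algebraic multiplicities:
  χ_A(x) = (x + 1)^3

Step 2 — compute geometric multiplicities via the rank-nullity identity g(λ) = n − rank(A − λI):
  rank(A − (-1)·I) = 1, so dim ker(A − (-1)·I) = n − 1 = 2

Summary:
  λ = -1: algebraic multiplicity = 3, geometric multiplicity = 2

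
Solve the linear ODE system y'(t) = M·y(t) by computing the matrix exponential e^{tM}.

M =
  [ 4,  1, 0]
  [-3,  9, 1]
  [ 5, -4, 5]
e^{tM} =
  [t^2*exp(6*t)/2 - 2*t*exp(6*t) + exp(6*t), t^2*exp(6*t)/2 + t*exp(6*t), t^2*exp(6*t)/2]
  [t^2*exp(6*t) - 3*t*exp(6*t), t^2*exp(6*t) + 3*t*exp(6*t) + exp(6*t), t^2*exp(6*t) + t*exp(6*t)]
  [-3*t^2*exp(6*t)/2 + 5*t*exp(6*t), -3*t^2*exp(6*t)/2 - 4*t*exp(6*t), -3*t^2*exp(6*t)/2 - t*exp(6*t) + exp(6*t)]

Strategy: write M = P · J · P⁻¹ where J is a Jordan canonical form, so e^{tM} = P · e^{tJ} · P⁻¹, and e^{tJ} can be computed block-by-block.

M has Jordan form
J =
  [6, 1, 0]
  [0, 6, 1]
  [0, 0, 6]
(up to reordering of blocks).

Per-block formulas:
  For a 3×3 Jordan block J_3(6): exp(t · J_3(6)) = e^(6t)·(I + t·N + (t^2/2)·N^2), where N is the 3×3 nilpotent shift.

After assembling e^{tJ} and conjugating by P, we get:

e^{tM} =
  [t^2*exp(6*t)/2 - 2*t*exp(6*t) + exp(6*t), t^2*exp(6*t)/2 + t*exp(6*t), t^2*exp(6*t)/2]
  [t^2*exp(6*t) - 3*t*exp(6*t), t^2*exp(6*t) + 3*t*exp(6*t) + exp(6*t), t^2*exp(6*t) + t*exp(6*t)]
  [-3*t^2*exp(6*t)/2 + 5*t*exp(6*t), -3*t^2*exp(6*t)/2 - 4*t*exp(6*t), -3*t^2*exp(6*t)/2 - t*exp(6*t) + exp(6*t)]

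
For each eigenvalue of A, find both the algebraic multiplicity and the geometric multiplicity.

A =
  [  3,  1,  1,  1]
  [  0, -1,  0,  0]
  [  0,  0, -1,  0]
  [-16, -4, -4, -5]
λ = -1: alg = 4, geom = 3

Step 1 — factor the characteristic polynomial to read off the algebraic multiplicities:
  χ_A(x) = (x + 1)^4

Step 2 — compute geometric multiplicities via the rank-nullity identity g(λ) = n − rank(A − λI):
  rank(A − (-1)·I) = 1, so dim ker(A − (-1)·I) = n − 1 = 3

Summary:
  λ = -1: algebraic multiplicity = 4, geometric multiplicity = 3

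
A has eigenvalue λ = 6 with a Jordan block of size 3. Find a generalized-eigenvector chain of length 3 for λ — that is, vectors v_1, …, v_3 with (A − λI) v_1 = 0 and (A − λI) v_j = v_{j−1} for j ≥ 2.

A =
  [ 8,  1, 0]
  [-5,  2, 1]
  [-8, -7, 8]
A Jordan chain for λ = 6 of length 3:
v_1 = (-1, 2, 3)ᵀ
v_2 = (2, -5, -8)ᵀ
v_3 = (1, 0, 0)ᵀ

Let N = A − (6)·I. We want v_3 with N^3 v_3 = 0 but N^2 v_3 ≠ 0; then v_{j-1} := N · v_j for j = 3, …, 2.

Pick v_3 = (1, 0, 0)ᵀ.
Then v_2 = N · v_3 = (2, -5, -8)ᵀ.
Then v_1 = N · v_2 = (-1, 2, 3)ᵀ.

Sanity check: (A − (6)·I) v_1 = (0, 0, 0)ᵀ = 0. ✓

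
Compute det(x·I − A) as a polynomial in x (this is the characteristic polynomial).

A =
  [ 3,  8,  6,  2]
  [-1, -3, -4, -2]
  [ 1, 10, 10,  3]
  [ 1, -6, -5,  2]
x^4 - 12*x^3 + 54*x^2 - 108*x + 81

Expanding det(x·I − A) (e.g. by cofactor expansion or by noting that A is similar to its Jordan form J, which has the same characteristic polynomial as A) gives
  χ_A(x) = x^4 - 12*x^3 + 54*x^2 - 108*x + 81
which factors as (x - 3)^4. The eigenvalues (with algebraic multiplicities) are λ = 3 with multiplicity 4.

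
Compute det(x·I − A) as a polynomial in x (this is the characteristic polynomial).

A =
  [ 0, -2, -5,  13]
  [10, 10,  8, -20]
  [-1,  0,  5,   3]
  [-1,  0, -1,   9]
x^4 - 24*x^3 + 216*x^2 - 864*x + 1296

Expanding det(x·I − A) (e.g. by cofactor expansion or by noting that A is similar to its Jordan form J, which has the same characteristic polynomial as A) gives
  χ_A(x) = x^4 - 24*x^3 + 216*x^2 - 864*x + 1296
which factors as (x - 6)^4. The eigenvalues (with algebraic multiplicities) are λ = 6 with multiplicity 4.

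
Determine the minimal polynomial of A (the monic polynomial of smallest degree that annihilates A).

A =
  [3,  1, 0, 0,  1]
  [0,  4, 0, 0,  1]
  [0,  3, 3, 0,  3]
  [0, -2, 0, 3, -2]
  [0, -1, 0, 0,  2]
x^2 - 6*x + 9

The characteristic polynomial is χ_A(x) = (x - 3)^5, so the eigenvalues are known. The minimal polynomial is
  m_A(x) = Π_λ (x − λ)^{k_λ}
where k_λ is the size of the *largest* Jordan block for λ (equivalently, the smallest k with (A − λI)^k v = 0 for every generalised eigenvector v of λ).

  λ = 3: largest Jordan block has size 2, contributing (x − 3)^2

So m_A(x) = (x - 3)^2 = x^2 - 6*x + 9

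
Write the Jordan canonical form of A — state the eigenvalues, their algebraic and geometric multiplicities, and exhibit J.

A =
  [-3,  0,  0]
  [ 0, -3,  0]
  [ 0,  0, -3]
J_1(-3) ⊕ J_1(-3) ⊕ J_1(-3)

The characteristic polynomial is
  det(x·I − A) = x^3 + 9*x^2 + 27*x + 27 = (x + 3)^3

Eigenvalues and multiplicities (the geometric multiplicity of λ is n − rank(A − λI), which equals the number of Jordan blocks for λ):
  λ = -3: algebraic multiplicity = 3, geometric multiplicity = 3

Determining the block sizes for each eigenvalue:
  λ = -3: gm = am = 3, so every block has size 1 → block sizes [1, 1, 1]

Assembling the blocks gives a Jordan form
J =
  [-3,  0,  0]
  [ 0, -3,  0]
  [ 0,  0, -3]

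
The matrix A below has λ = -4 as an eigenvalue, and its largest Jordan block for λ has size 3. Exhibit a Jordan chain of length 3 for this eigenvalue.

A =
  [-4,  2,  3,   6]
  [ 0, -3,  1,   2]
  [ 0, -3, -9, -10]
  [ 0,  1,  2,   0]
A Jordan chain for λ = -4 of length 3:
v_1 = (-1, 0, 2, -1)ᵀ
v_2 = (2, 1, -3, 1)ᵀ
v_3 = (0, 1, 0, 0)ᵀ

Let N = A − (-4)·I. We want v_3 with N^3 v_3 = 0 but N^2 v_3 ≠ 0; then v_{j-1} := N · v_j for j = 3, …, 2.

Pick v_3 = (0, 1, 0, 0)ᵀ.
Then v_2 = N · v_3 = (2, 1, -3, 1)ᵀ.
Then v_1 = N · v_2 = (-1, 0, 2, -1)ᵀ.

Sanity check: (A − (-4)·I) v_1 = (0, 0, 0, 0)ᵀ = 0. ✓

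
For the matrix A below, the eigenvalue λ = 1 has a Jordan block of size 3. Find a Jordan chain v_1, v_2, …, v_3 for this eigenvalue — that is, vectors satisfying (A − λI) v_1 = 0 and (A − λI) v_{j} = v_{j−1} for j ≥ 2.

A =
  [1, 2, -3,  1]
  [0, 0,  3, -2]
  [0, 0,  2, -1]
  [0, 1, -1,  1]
A Jordan chain for λ = 1 of length 3:
v_1 = (-1, -1, -1, -1)ᵀ
v_2 = (2, -1, 0, 1)ᵀ
v_3 = (0, 1, 0, 0)ᵀ

Let N = A − (1)·I. We want v_3 with N^3 v_3 = 0 but N^2 v_3 ≠ 0; then v_{j-1} := N · v_j for j = 3, …, 2.

Pick v_3 = (0, 1, 0, 0)ᵀ.
Then v_2 = N · v_3 = (2, -1, 0, 1)ᵀ.
Then v_1 = N · v_2 = (-1, -1, -1, -1)ᵀ.

Sanity check: (A − (1)·I) v_1 = (0, 0, 0, 0)ᵀ = 0. ✓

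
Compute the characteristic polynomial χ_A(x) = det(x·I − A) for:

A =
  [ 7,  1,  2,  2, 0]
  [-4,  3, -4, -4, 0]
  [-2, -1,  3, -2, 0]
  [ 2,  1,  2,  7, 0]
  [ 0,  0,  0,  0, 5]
x^5 - 25*x^4 + 250*x^3 - 1250*x^2 + 3125*x - 3125

Expanding det(x·I − A) (e.g. by cofactor expansion or by noting that A is similar to its Jordan form J, which has the same characteristic polynomial as A) gives
  χ_A(x) = x^5 - 25*x^4 + 250*x^3 - 1250*x^2 + 3125*x - 3125
which factors as (x - 5)^5. The eigenvalues (with algebraic multiplicities) are λ = 5 with multiplicity 5.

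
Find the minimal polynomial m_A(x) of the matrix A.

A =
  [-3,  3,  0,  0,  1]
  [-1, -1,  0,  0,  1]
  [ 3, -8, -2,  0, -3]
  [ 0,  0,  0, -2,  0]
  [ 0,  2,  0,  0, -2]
x^3 + 6*x^2 + 12*x + 8

The characteristic polynomial is χ_A(x) = (x + 2)^5, so the eigenvalues are known. The minimal polynomial is
  m_A(x) = Π_λ (x − λ)^{k_λ}
where k_λ is the size of the *largest* Jordan block for λ (equivalently, the smallest k with (A − λI)^k v = 0 for every generalised eigenvector v of λ).

  λ = -2: largest Jordan block has size 3, contributing (x + 2)^3

So m_A(x) = (x + 2)^3 = x^3 + 6*x^2 + 12*x + 8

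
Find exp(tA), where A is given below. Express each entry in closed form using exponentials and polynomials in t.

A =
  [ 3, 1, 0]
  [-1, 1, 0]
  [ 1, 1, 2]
e^{tA} =
  [t*exp(2*t) + exp(2*t), t*exp(2*t), 0]
  [-t*exp(2*t), -t*exp(2*t) + exp(2*t), 0]
  [t*exp(2*t), t*exp(2*t), exp(2*t)]

Strategy: write A = P · J · P⁻¹ where J is a Jordan canonical form, so e^{tA} = P · e^{tJ} · P⁻¹, and e^{tJ} can be computed block-by-block.

A has Jordan form
J =
  [2, 1, 0]
  [0, 2, 0]
  [0, 0, 2]
(up to reordering of blocks).

Per-block formulas:
  For a 1×1 block at λ = 2: exp(t · [2]) = [e^(2t)].
  For a 2×2 Jordan block J_2(2): exp(t · J_2(2)) = e^(2t)·(I + t·N), where N is the 2×2 nilpotent shift.

After assembling e^{tJ} and conjugating by P, we get:

e^{tA} =
  [t*exp(2*t) + exp(2*t), t*exp(2*t), 0]
  [-t*exp(2*t), -t*exp(2*t) + exp(2*t), 0]
  [t*exp(2*t), t*exp(2*t), exp(2*t)]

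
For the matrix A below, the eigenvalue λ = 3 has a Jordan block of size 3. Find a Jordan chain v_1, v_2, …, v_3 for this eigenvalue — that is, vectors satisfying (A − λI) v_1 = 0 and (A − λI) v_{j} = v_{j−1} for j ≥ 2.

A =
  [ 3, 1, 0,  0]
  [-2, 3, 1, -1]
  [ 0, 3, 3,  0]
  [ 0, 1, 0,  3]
A Jordan chain for λ = 3 of length 3:
v_1 = (-2, 0, -6, -2)ᵀ
v_2 = (0, -2, 0, 0)ᵀ
v_3 = (1, 0, 0, 0)ᵀ

Let N = A − (3)·I. We want v_3 with N^3 v_3 = 0 but N^2 v_3 ≠ 0; then v_{j-1} := N · v_j for j = 3, …, 2.

Pick v_3 = (1, 0, 0, 0)ᵀ.
Then v_2 = N · v_3 = (0, -2, 0, 0)ᵀ.
Then v_1 = N · v_2 = (-2, 0, -6, -2)ᵀ.

Sanity check: (A − (3)·I) v_1 = (0, 0, 0, 0)ᵀ = 0. ✓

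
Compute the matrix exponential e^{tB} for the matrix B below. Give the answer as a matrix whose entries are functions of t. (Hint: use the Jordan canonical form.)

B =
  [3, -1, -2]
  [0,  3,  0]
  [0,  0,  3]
e^{tB} =
  [exp(3*t), -t*exp(3*t), -2*t*exp(3*t)]
  [0, exp(3*t), 0]
  [0, 0, exp(3*t)]

Strategy: write B = P · J · P⁻¹ where J is a Jordan canonical form, so e^{tB} = P · e^{tJ} · P⁻¹, and e^{tJ} can be computed block-by-block.

B has Jordan form
J =
  [3, 1, 0]
  [0, 3, 0]
  [0, 0, 3]
(up to reordering of blocks).

Per-block formulas:
  For a 1×1 block at λ = 3: exp(t · [3]) = [e^(3t)].
  For a 2×2 Jordan block J_2(3): exp(t · J_2(3)) = e^(3t)·(I + t·N), where N is the 2×2 nilpotent shift.

After assembling e^{tJ} and conjugating by P, we get:

e^{tB} =
  [exp(3*t), -t*exp(3*t), -2*t*exp(3*t)]
  [0, exp(3*t), 0]
  [0, 0, exp(3*t)]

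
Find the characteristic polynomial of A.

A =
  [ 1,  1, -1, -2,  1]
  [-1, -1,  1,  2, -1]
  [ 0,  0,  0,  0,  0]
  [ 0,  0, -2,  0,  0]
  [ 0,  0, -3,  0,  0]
x^5

Expanding det(x·I − A) (e.g. by cofactor expansion or by noting that A is similar to its Jordan form J, which has the same characteristic polynomial as A) gives
  χ_A(x) = x^5
which factors as x^5. The eigenvalues (with algebraic multiplicities) are λ = 0 with multiplicity 5.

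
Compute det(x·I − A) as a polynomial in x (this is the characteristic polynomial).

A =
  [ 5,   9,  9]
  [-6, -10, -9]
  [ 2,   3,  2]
x^3 + 3*x^2 + 3*x + 1

Expanding det(x·I − A) (e.g. by cofactor expansion or by noting that A is similar to its Jordan form J, which has the same characteristic polynomial as A) gives
  χ_A(x) = x^3 + 3*x^2 + 3*x + 1
which factors as (x + 1)^3. The eigenvalues (with algebraic multiplicities) are λ = -1 with multiplicity 3.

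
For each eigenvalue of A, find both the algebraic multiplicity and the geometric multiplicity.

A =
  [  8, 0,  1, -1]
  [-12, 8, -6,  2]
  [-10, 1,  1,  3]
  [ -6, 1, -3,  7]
λ = 6: alg = 4, geom = 2

Step 1 — factor the characteristic polynomial to read off the algebraic multiplicities:
  χ_A(x) = (x - 6)^4

Step 2 — compute geometric multiplicities via the rank-nullity identity g(λ) = n − rank(A − λI):
  rank(A − (6)·I) = 2, so dim ker(A − (6)·I) = n − 2 = 2

Summary:
  λ = 6: algebraic multiplicity = 4, geometric multiplicity = 2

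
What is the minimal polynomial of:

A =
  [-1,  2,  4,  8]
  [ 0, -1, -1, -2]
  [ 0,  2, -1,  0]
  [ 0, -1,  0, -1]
x^3 + 3*x^2 + 3*x + 1

The characteristic polynomial is χ_A(x) = (x + 1)^4, so the eigenvalues are known. The minimal polynomial is
  m_A(x) = Π_λ (x − λ)^{k_λ}
where k_λ is the size of the *largest* Jordan block for λ (equivalently, the smallest k with (A − λI)^k v = 0 for every generalised eigenvector v of λ).

  λ = -1: largest Jordan block has size 3, contributing (x + 1)^3

So m_A(x) = (x + 1)^3 = x^3 + 3*x^2 + 3*x + 1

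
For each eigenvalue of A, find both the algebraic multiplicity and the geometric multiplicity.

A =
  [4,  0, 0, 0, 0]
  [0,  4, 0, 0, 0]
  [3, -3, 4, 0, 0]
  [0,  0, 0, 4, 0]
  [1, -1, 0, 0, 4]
λ = 4: alg = 5, geom = 4

Step 1 — factor the characteristic polynomial to read off the algebraic multiplicities:
  χ_A(x) = (x - 4)^5

Step 2 — compute geometric multiplicities via the rank-nullity identity g(λ) = n − rank(A − λI):
  rank(A − (4)·I) = 1, so dim ker(A − (4)·I) = n − 1 = 4

Summary:
  λ = 4: algebraic multiplicity = 5, geometric multiplicity = 4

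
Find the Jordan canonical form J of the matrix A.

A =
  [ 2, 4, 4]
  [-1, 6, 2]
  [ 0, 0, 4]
J_2(4) ⊕ J_1(4)

The characteristic polynomial is
  det(x·I − A) = x^3 - 12*x^2 + 48*x - 64 = (x - 4)^3

Eigenvalues and multiplicities (the geometric multiplicity of λ is n − rank(A − λI), which equals the number of Jordan blocks for λ):
  λ = 4: algebraic multiplicity = 3, geometric multiplicity = 2

Determining the block sizes for each eigenvalue:
  λ = 4: 2 blocks summing to 3 forces exactly one block of size 2 and the rest size 1 → block sizes [2, 1]

Assembling the blocks gives a Jordan form
J =
  [4, 1, 0]
  [0, 4, 0]
  [0, 0, 4]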